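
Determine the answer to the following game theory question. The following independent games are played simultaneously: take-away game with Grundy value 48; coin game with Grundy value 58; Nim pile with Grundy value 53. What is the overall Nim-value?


By the Sprague-Grundy theorem, the Grundy value of a sum of games is the XOR of individual Grundy values.
take-away game: Grundy value = 48. Running XOR: 0 XOR 48 = 48
coin game: Grundy value = 58. Running XOR: 48 XOR 58 = 10
Nim pile: Grundy value = 53. Running XOR: 10 XOR 53 = 63
The combined Grundy value is 63.

63


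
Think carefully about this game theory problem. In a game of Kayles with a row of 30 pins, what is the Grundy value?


Kayles: a move removes 1 or 2 adjacent pins from a contiguous row.
Removing pins from a row of k leaves two independent rows (a, b) with a + b = k - 1 (one pin) or a + b = k - 2 (two pins); an end removal gives a = 0.
By Sprague-Grundy, G(k) = mex{ G(a) XOR G(b) } over all these splits. G(0) = 0.
G(1): splits (0,0):0^0=0 -> mex({0}) = 1
G(2): splits (0,1):0^1=1 (0,0):0^0=0 -> mex({0, 1}) = 2
G(3): splits (0,2):0^2=2 (1,1):1^1=0 (0,1):0^1=1 -> mex({0, 1, 2}) = 3
G(4): splits (0,3):0^3=3 (1,2):1^2=3 (0,2):0^2=2 (1,1):1^1=0 -> mex({0, 2, 3}) = 1
G(5): splits (0,4):0^1=1 (1,3):1^3=2 (2,2):2^2=0 (0,3):0^3=3 (1,2):1^2=3 -> mex({0, 1, 2, 3}) = 4
G(6) = mex({0, 1, 2, 4}) = 3
G(7) = mex({0, 1, 3, 4, 5}) = 2
G(8) = mex({0, 2, 3, 5, 6}) = 1
G(9) = mex({0, 1, 2, 3, 6, 7}) = 4
G(10) = mex({0, 1, 3, 4, 5, 7}) = 2
G(11) = mex({0, 1, 2, 3, 4, 5}) = 6
G(12) = mex({0, 1, 2, 3, 5, 6, 7}) = 4
G(13) = mex({0, 2, 3, 4, 6, 7}) = 1
G(14) = mex({0, 1, 4, 5, 6, 7}) = 2
G(15) = mex({0, 1, 2, 3, 4, 5, 6}) = 7
G(16) = mex({0, 2, 3, 5, 6, 7}) = 1
G(17) = mex({0, 1, 2, 3, 5, 6, 7}) = 4
G(18) = mex({0, 1, 2, 4, 5, 6}) = 3
G(19) = mex({0, 1, 3, 4, 5, 7}) = 2
G(20) = mex({0, 2, 3, 4, 5, 6, 7}) = 1
G(21) = mex({0, 1, 2, 3, 5, 6, 7}) = 4
G(22) = mex({0, 1, 2, 3, 4, 5, 7}) = 6
G(23) = mex({0, 1, 2, 3, 4, 5, 6}) = 7
G(24) = mex({0, 1, 2, 3, 5, 6, 7}) = 4
G(25) = mex({0, 2, 3, 4, 6, 7}) = 1
G(26) = mex({0, 1, 3, 4, 5, 6, 7}) = 2
G(27) = mex({0, 1, 2, 3, 4, 5, 6, 7}) = 8
G(28) = mex({0, 1, 2, 3, 4, 6, 7, 8}) = 5
G(29) = mex({0, 1, 2, 3, 5, 6, 7, 8, 9}) = 4
G(30) = mex({0, 1, 2, 3, 4, 5, 6, 9, 10}) = 7
Therefore G(30) = 7.

7


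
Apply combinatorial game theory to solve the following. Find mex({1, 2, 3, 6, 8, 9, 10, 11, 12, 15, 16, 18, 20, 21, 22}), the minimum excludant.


Set = {1, 2, 3, 6, 8, 9, 10, 11, 12, 15, 16, 18, 20, 21, 22}
0 is NOT in the set. This is the mex.
mex = 0

0


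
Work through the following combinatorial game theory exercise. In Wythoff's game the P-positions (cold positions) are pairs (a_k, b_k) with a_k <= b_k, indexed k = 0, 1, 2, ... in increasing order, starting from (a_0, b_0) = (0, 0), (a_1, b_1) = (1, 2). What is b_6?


By Wythoff's theorem, a_k = floor(k * phi) and b_k = floor(k * phi^2) = a_k + k, where phi = (1 + sqrt(5))/2 is the golden ratio.
phi = (1 + sqrt(5))/2 = 1.618034
phi^2 = phi + 1 = 2.618034
k = 6
k * phi^2 = 6 * 2.618034 = 15.708204
b_6 = floor(k * phi^2) = 15 (check: a_6 + k = 9 + 6 = 15)

15


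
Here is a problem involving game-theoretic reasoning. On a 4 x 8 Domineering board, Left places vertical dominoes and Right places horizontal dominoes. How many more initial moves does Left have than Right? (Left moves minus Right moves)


Board is 4 x 8 (rows x cols).
Left (vertical) placements: (rows-1) * cols = 3 * 8 = 24
Right (horizontal) placements: rows * (cols-1) = 4 * 7 = 28
Advantage = Left - Right = 24 - 28 = -4

-4


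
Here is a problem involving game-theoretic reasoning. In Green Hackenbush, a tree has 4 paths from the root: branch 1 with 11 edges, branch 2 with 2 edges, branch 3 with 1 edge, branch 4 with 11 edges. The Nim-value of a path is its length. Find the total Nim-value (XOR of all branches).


The tree has 4 branches from the ground vertex.
In Green Hackenbush, the Nim-value of a simple path of length k is k.
Branch 1: length 11, Nim-value = 11
Branch 2: length 2, Nim-value = 2
Branch 3: length 1, Nim-value = 1
Branch 4: length 11, Nim-value = 11
Total Nim-value = XOR of all branch values:
0 XOR 11 = 11
11 XOR 2 = 9
9 XOR 1 = 8
8 XOR 11 = 3
Nim-value of the tree = 3

3


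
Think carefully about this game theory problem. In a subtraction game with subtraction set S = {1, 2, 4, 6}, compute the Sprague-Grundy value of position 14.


The subtraction set is S = {1, 2, 4, 6}.
G(k) = mex{ G(k - s) : s in S, s <= k }. We compute iteratively: G(0) = 0.
G(1) = mex({0}) = 1
G(2) = mex({0, 1}) = 2
G(3) = mex({1, 2}) = 0
G(4) = mex({0, 2}) = 1
G(5) = mex({0, 1}) = 2
G(6) = mex({0, 1, 2}) = 3
G(7) = mex({0, 1, 2, 3}) = 4
G(8) = mex({1, 2, 3, 4}) = 0
G(9) = mex({0, 2, 4}) = 1
G(10) = mex({0, 1, 3}) = 2
G(11) = mex({1, 2, 4}) = 0
G(12) = mex({0, 2, 3}) = 1
G(13) = mex({0, 1, 4}) = 2
Observe that G(8)..G(13) = 0, 1, 2, 0, 1, 2 repeats G(0)..G(5) = 0, 1, 2, 0, 1, 2.
For k >= max(S) = 6, G(k) is determined by the previous 6 values G(k-6)..G(k-1); a window of 6 consecutive values has recurred shifted by 8, so by induction G(k + 8) = G(k) for all k >= 0: the sequence is periodic from the start with period 8.
One period: G(0..7) = 0, 1, 2, 0, 1, 2, 3, 4.
14 mod 8 = 6, so G(14) = G(6) = 3.

3


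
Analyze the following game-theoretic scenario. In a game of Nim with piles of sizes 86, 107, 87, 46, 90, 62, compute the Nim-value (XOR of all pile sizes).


We need the XOR (exclusive or) of all pile sizes.
After XOR-ing pile 1 (size 86): 0 XOR 86 = 86
After XOR-ing pile 2 (size 107): 86 XOR 107 = 61
After XOR-ing pile 3 (size 87): 61 XOR 87 = 106
After XOR-ing pile 4 (size 46): 106 XOR 46 = 68
After XOR-ing pile 5 (size 90): 68 XOR 90 = 30
After XOR-ing pile 6 (size 62): 30 XOR 62 = 32
The Nim-value of this position is 32.

32


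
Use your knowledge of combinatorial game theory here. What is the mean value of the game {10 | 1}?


Game = {10 | 1}, a switch {a | b} with numbers a > b.
Its thermograph has left wall a - t and right wall b + t, which meet at t = (a - b)/2, where both equal (a + b)/2. So the mast (mean value) is at (a + b)/2.
Mean = (10 + (1))/2 = 11/2 = 11/2

11/2


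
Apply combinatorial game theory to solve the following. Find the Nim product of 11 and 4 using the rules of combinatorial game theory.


Nim multiplication is bilinear over XOR: (u XOR v) * w = (u*w) XOR (v*w).
So we split each operand into its bit components and XOR the pairwise Nim products.
11 = 1 + 2 + 8 (as XOR of powers of 2).
4 = 4 (as XOR of powers of 2).
Using the standard Nim-product table on single bits:
  2*2 = 3,   2*4 = 8,   2*8 = 12,
  4*4 = 6,   4*8 = 11,  8*8 = 13,
and  1*x = x (identity), k*l = l*k (commutative).
Pairwise Nim products:
  1 * 4 = 4
  2 * 4 = 8
  8 * 4 = 11
XOR them: 4 XOR 8 XOR 11 = 7.
Result: 11 * 4 = 7 (in Nim).

7


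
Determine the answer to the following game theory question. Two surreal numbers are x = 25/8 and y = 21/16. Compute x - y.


x = 25/8, y = 21/16
Converting to common denominator: 16
x = 50/16, y = 21/16
x - y = 25/8 - 21/16 = 29/16

29/16


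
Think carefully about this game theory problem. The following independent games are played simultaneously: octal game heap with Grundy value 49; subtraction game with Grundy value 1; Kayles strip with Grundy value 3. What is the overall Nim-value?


By the Sprague-Grundy theorem, the Grundy value of a sum of games is the XOR of individual Grundy values.
octal game heap: Grundy value = 49. Running XOR: 0 XOR 49 = 49
subtraction game: Grundy value = 1. Running XOR: 49 XOR 1 = 48
Kayles strip: Grundy value = 3. Running XOR: 48 XOR 3 = 51
The combined Grundy value is 51.

51


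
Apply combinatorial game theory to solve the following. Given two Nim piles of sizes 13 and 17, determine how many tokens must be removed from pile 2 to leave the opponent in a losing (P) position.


Piles: 13 and 17
Current XOR: 13 XOR 17 = 28 (non-zero, so this is an N-position).
To make the XOR zero, we need to find a move that balances the piles.
For pile 2 (size 17): target = 17 XOR 28 = 13
We reduce pile 2 from 17 to 13.
Tokens removed: 17 - 13 = 4
Verification: 13 XOR 13 = 0

4


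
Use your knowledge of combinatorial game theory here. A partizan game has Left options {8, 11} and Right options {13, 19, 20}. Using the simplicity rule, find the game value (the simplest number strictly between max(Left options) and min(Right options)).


Left options: {8, 11}, max = 11
Right options: {13, 19, 20}, min = 13
All options are numbers and max(Left) < min(Right), so by the simplicity theorem the value is the simplest (earliest-born) number strictly between 11 and 13.
The only integer strictly between 11 and 13 is 12.
No non-integer in the interval can be simpler: if x is a non-integer in the interval, then floor(x) or ceil(x) also lies in the interval (the interval contains an integer), and both are proper prefixes of x's sign expansion, i.e. born earlier. So the game value is 12.
Game value = 12

12


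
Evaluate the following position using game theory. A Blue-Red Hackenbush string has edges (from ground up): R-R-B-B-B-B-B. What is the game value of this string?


Edges (from ground): R-R-B-B-B-B-B
By Berlekamp's sign-expansion rule, a Blue-Red Hackenbush stalk has the value of the surreal number whose sign sequence is the edge sequence with B -> + and R -> -.
Sign sequence: --+++++
Trace the sign expansion in the surreal number tree, starting from 0:
Edge 1: R (sign -) -> bounds (-inf, 0), value = -1
Edge 2: R (sign -) -> bounds (-inf, -1), value = -2
Edge 3: B (sign +) -> bounds (-2, -1), value = -3/2
Edge 4: B (sign +) -> bounds (-3/2, -1), value = -5/4
Edge 5: B (sign +) -> bounds (-5/4, -1), value = -9/8
Edge 6: B (sign +) -> bounds (-9/8, -1), value = -17/16
Edge 7: B (sign +) -> bounds (-17/16, -1), value = -33/32
Game value = -33/32

-33/32


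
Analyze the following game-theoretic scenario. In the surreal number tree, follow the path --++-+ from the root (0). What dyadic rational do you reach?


Sign expansion: --++-+
Rule: track bounds (lo, hi), initially (-inf, +inf). On '+', the current value becomes lo and we move to the simplest number in (value, hi): value + 1 if hi = +inf, otherwise the midpoint (value + hi)/2. On '-', the current value becomes hi and we move to value - 1 if lo = -inf, otherwise the midpoint (lo + value)/2.
Start at 0.
Step 1: sign = -, move left. Bounds: (-inf, 0). Value = -1
Step 2: sign = -, move left. Bounds: (-inf, -1). Value = -2
Step 3: sign = +, move right. Bounds: (-2, -1). Value = -3/2
Step 4: sign = +, move right. Bounds: (-3/2, -1). Value = -5/4
Step 5: sign = -, move left. Bounds: (-3/2, -5/4). Value = -11/8
Step 6: sign = +, move right. Bounds: (-11/8, -5/4). Value = -21/16
The surreal number with sign expansion --++-+ is -21/16.

-21/16


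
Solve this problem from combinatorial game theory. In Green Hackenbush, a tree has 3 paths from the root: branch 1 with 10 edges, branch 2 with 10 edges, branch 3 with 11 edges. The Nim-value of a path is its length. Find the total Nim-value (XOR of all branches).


The tree has 3 branches from the ground vertex.
In Green Hackenbush, the Nim-value of a simple path of length k is k.
Branch 1: length 10, Nim-value = 10
Branch 2: length 10, Nim-value = 10
Branch 3: length 11, Nim-value = 11
Total Nim-value = XOR of all branch values:
0 XOR 10 = 10
10 XOR 10 = 0
0 XOR 11 = 11
Nim-value of the tree = 11

11


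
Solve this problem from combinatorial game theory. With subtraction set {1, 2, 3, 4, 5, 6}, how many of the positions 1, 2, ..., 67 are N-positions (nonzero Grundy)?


Subtraction set S = {1, 2, 3, 4, 5, 6}, so G(n) = n mod 7.
G(n) = 0 when n is a multiple of 7.
Multiples of 7 in [1, 67]: 9
N-positions (nonzero Grundy) = 67 - 9 = 58

58


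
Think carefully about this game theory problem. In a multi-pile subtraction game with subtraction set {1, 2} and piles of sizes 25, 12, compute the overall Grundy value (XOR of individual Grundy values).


Subtraction set: {1, 2}
For this subtraction set, G(n) = n mod 3 (period = max + 1 = 3).
Pile 1 (size 25): G(25) = 25 mod 3 = 1
Pile 2 (size 12): G(12) = 12 mod 3 = 0
Total Grundy value = XOR of all: 1 XOR 0 = 1

1


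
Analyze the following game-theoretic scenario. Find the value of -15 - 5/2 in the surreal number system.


x = -15, y = 5/2
Converting to common denominator: 2
x = -30/2, y = 5/2
x - y = -15 - 5/2 = -35/2

-35/2


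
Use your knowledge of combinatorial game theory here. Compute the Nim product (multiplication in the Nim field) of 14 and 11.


Nim multiplication is bilinear over XOR: (u XOR v) * w = (u*w) XOR (v*w).
So we split each operand into its bit components and XOR the pairwise Nim products.
14 = 2 + 4 + 8 (as XOR of powers of 2).
11 = 1 + 2 + 8 (as XOR of powers of 2).
Using the standard Nim-product table on single bits:
  2*2 = 3,   2*4 = 8,   2*8 = 12,
  4*4 = 6,   4*8 = 11,  8*8 = 13,
and  1*x = x (identity), k*l = l*k (commutative).
Pairwise Nim products:
  2 * 1 = 2
  2 * 2 = 3
  2 * 8 = 12
  4 * 1 = 4
  4 * 2 = 8
  4 * 8 = 11
  8 * 1 = 8
  8 * 2 = 12
  8 * 8 = 13
XOR them: 2 XOR 3 XOR 12 XOR 4 XOR 8 XOR 11 XOR 8 XOR 12 XOR 13 = 3.
Result: 14 * 11 = 3 (in Nim).

3


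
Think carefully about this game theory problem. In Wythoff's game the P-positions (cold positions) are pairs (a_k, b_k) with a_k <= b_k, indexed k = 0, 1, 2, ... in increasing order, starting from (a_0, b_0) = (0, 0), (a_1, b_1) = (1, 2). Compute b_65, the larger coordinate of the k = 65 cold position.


By Wythoff's theorem, a_k = floor(k * phi) and b_k = floor(k * phi^2) = a_k + k, where phi = (1 + sqrt(5))/2 is the golden ratio.
phi = (1 + sqrt(5))/2 = 1.618034
phi^2 = phi + 1 = 2.618034
k = 65
k * phi^2 = 65 * 2.618034 = 170.172209
b_65 = floor(k * phi^2) = 170 (check: a_65 + k = 105 + 65 = 170)

170


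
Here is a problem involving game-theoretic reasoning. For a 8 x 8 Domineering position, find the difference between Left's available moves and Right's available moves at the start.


Board is 8 x 8 (rows x cols).
Left (vertical) placements: (rows-1) * cols = 7 * 8 = 56
Right (horizontal) placements: rows * (cols-1) = 8 * 7 = 56
Advantage = Left - Right = 56 - 56 = 0

0


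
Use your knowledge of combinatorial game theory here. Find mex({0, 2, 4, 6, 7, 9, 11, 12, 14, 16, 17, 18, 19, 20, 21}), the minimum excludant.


Set = {0, 2, 4, 6, 7, 9, 11, 12, 14, 16, 17, 18, 19, 20, 21}
0 is in the set.
1 is NOT in the set. This is the mex.
mex = 1

1


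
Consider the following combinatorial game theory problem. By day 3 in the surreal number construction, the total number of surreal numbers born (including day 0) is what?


Day 0: {|} = 0 is born. Count = 1.
Day n: the number of surreal numbers born by day n is 2^(n+1) - 1.
By day 0: 2^1 - 1 = 1
By day 1: 2^2 - 1 = 3
By day 2: 2^3 - 1 = 7
By day 3: 2^4 - 1 = 15
By day 3: 15 surreal numbers.

15


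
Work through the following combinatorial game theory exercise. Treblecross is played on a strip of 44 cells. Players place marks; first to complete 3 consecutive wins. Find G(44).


Treblecross: place X on empty cells; 3-in-a-row wins.
Playing within two cells of an existing X lets the opponent win at once, so sensible play treats the cells i-2..i+2 around each X as dead. The player left with no safe cell loses, so this is a normal-play take-away game on strips of safe cells.
Placing X at cell i (0-indexed) of a strip of k safe cells leaves independent strips of sizes max(0, i-2) and max(0, k-i-3). Hence G(k) = mex{ G(max(0,i-2)) XOR G(max(0,k-i-3)) : 0 <= i < k }, with G(0) = 0.
G(1): splits (0,0):0^0=0 -> mex({0}) = 1
G(2): splits (0,0):0^0=0 -> mex({0}) = 1
G(3): splits (0,0):0^0=0 -> mex({0}) = 1
G(4): splits (0,1):0^1=1 (0,0):0^0=0 -> mex({0, 1}) = 2
G(5): splits (0,2):0^1=1 (0,1):0^1=1 (0,0):0^0=0 -> mex({0, 1}) = 2
G(6) = mex({1}) = 0
G(7) = mex({0, 1, 2}) = 3
G(8) = mex({0, 1, 2}) = 3
G(9) = mex({0, 2}) = 1
G(10) = mex({0, 2, 3}) = 1
G(11) = mex({0, 3}) = 1
G(12) = mex({1, 3}) = 0
G(13) = mex({0, 1, 2, 3}) = 4
G(14) = mex({0, 1, 2}) = 3
G(15) = mex({0, 1, 2}) = 3
G(16) = mex({0, 1, 2, 4}) = 3
G(17) = mex({0, 1, 3, 4}) = 2
G(18) = mex({0, 1, 3, 4}) = 2
G(19) = mex({0, 1, 3, 5}) = 2
G(20) = mex({0, 1, 2, 3, 5}) = 4
G(21) = mex({0, 1, 2, 3, 5}) = 4
G(22) = mex({1, 2, 6}) = 0
G(23) = mex({0, 1, 2, 3, 4, 6}) = 5
G(24) = mex({0, 1, 2, 3, 4}) = 5
G(25) = mex({0, 1, 3, 4, 7}) = 2
G(26) = mex({0, 1, 3, 4, 5, 7}) = 2
G(27) = mex({0, 1, 3, 5}) = 2
G(28) = mex({0, 1, 2, 5}) = 3
G(29) = mex({0, 1, 2, 4, 5, 6}) = 3
G(30) = mex({1, 2, 4, 6}) = 0
G(31) = mex({0, 1, 2, 3, 4, 6}) = 5
G(32) = mex({1, 2, 3, 4, 7}) = 0
G(33) = mex({0, 3, 7}) = 1
G(34) = mex({0, 2, 3, 5, 7}) = 1
G(35) = mex({0, 2, 3, 5, 6}) = 1
G(36) = mex({0, 1, 2, 5, 6}) = 3
G(37) = mex({0, 1, 2, 4, 5, 6}) = 3
G(38) = mex({0, 1, 2, 4}) = 3
G(39) = mex({0, 1, 2, 3, 4, 7}) = 5
G(40) = mex({0, 1, 2, 3, 4, 5, 7}) = 6
G(41) = mex({0, 1, 2, 3, 5, 7}) = 4
G(42) = mex({0, 1, 2, 3, 5, 6, 7}) = 4
G(43) = mex({0, 2, 3, 5, 6}) = 1
G(44) = mex({1, 2, 3, 4, 5, 6}) = 0
Therefore G(44) = 0.

0


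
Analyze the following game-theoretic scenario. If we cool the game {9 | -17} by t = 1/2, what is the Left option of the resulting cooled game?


Original game: {9 | -17} (a switch {a | b} with a > b).
Cooling by t (for t below the temperature (a - b)/2 = 13) taxes each move by t: {a | b} cooled by t is {a - t | b + t}.
Cooling amount: t = 1/2
Cooled Left option: 9 - 1/2 = 17/2
Cooled Right option: -17 + 1/2 = -33/2
Cooled game: {17/2 | -33/2}
Left option = 17/2

17/2


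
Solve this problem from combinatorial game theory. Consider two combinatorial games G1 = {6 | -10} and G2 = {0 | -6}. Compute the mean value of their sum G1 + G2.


G1 = {6 | -10}, G2 = {0 | -6}
Each is a switch {a | b} with numbers a > b; its mean value is (a + b)/2, and mean value is additive over game sums: m(G1 + G2) = m(G1) + m(G2).
Mean of G1 = (6 + (-10))/2 = -4/2 = -2
Mean of G2 = (0 + (-6))/2 = -6/2 = -3
Mean of G1 + G2 = -2 + -3 = -5

-5


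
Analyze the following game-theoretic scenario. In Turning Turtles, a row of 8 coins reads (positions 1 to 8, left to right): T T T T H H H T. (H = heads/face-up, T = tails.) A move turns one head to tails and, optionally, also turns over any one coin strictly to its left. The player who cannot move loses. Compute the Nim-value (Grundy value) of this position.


Coins: T T T T H H H T
Key fact: a single head at position k behaves exactly like a Nim heap of size k (turning it to T and optionally flipping a coin at j < k corresponds to moving the heap from k to j, or to 0), and heads combine as a disjunctive sum (two heads at the same place would cancel, matching j XOR j = 0). So the Nim-value is the XOR of the 1-indexed positions of the heads.
Face-up positions (1-indexed): [5, 6, 7]
XOR 0 with 5: 0 XOR 5 = 5
XOR 5 with 6: 5 XOR 6 = 3
XOR 3 with 7: 3 XOR 7 = 4
Nim-value = 4

4


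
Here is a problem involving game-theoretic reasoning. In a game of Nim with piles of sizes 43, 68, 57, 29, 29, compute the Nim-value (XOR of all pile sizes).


We need the XOR (exclusive or) of all pile sizes.
After XOR-ing pile 1 (size 43): 0 XOR 43 = 43
After XOR-ing pile 2 (size 68): 43 XOR 68 = 111
After XOR-ing pile 3 (size 57): 111 XOR 57 = 86
After XOR-ing pile 4 (size 29): 86 XOR 29 = 75
After XOR-ing pile 5 (size 29): 75 XOR 29 = 86
The Nim-value of this position is 86.

86


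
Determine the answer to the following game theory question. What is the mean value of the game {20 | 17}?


Game = {20 | 17}, a switch {a | b} with numbers a > b.
Its thermograph has left wall a - t and right wall b + t, which meet at t = (a - b)/2, where both equal (a + b)/2. So the mast (mean value) is at (a + b)/2.
Mean = (20 + (17))/2 = 37/2 = 37/2

37/2


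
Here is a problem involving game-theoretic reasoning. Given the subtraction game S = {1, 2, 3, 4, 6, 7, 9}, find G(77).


The subtraction set is S = {1, 2, 3, 4, 6, 7, 9}.
G(k) = mex{ G(k - s) : s in S, s <= k }. We compute iteratively: G(0) = 0.
G(1) = mex({0}) = 1
G(2) = mex({0, 1}) = 2
G(3) = mex({0, 1, 2}) = 3
G(4) = mex({0, 1, 2, 3}) = 4
G(5) = mex({1, 2, 3, 4}) = 0
G(6) = mex({0, 2, 3, 4}) = 1
G(7) = mex({0, 1, 3, 4}) = 2
G(8) = mex({0, 1, 2, 4}) = 3
G(9) = mex({0, 1, 2, 3}) = 4
G(10) = mex({1, 2, 3, 4}) = 0
G(11) = mex({0, 2, 3, 4}) = 1
G(12) = mex({0, 1, 3, 4}) = 2
G(13) = mex({0, 1, 2, 4}) = 3
Observe that G(5)..G(13) = 0, 1, 2, 3, 4, 0, 1, 2, 3 repeats G(0)..G(8) = 0, 1, 2, 3, 4, 0, 1, 2, 3.
For k >= max(S) = 9, G(k) is determined by the previous 9 values G(k-9)..G(k-1); a window of 9 consecutive values has recurred shifted by 5, so by induction G(k + 5) = G(k) for all k >= 0: the sequence is periodic from the start with period 5.
One period: G(0..4) = 0, 1, 2, 3, 4.
77 mod 5 = 2, so G(77) = G(2) = 2.

2


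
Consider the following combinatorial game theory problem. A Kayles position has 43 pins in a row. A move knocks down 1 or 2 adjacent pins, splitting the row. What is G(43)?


Kayles: a move removes 1 or 2 adjacent pins from a contiguous row.
Removing pins from a row of k leaves two independent rows (a, b) with a + b = k - 1 (one pin) or a + b = k - 2 (two pins); an end removal gives a = 0.
By Sprague-Grundy, G(k) = mex{ G(a) XOR G(b) } over all these splits. G(0) = 0.
G(1): splits (0,0):0^0=0 -> mex({0}) = 1
G(2): splits (0,1):0^1=1 (0,0):0^0=0 -> mex({0, 1}) = 2
G(3): splits (0,2):0^2=2 (1,1):1^1=0 (0,1):0^1=1 -> mex({0, 1, 2}) = 3
G(4): splits (0,3):0^3=3 (1,2):1^2=3 (0,2):0^2=2 (1,1):1^1=0 -> mex({0, 2, 3}) = 1
G(5): splits (0,4):0^1=1 (1,3):1^3=2 (2,2):2^2=0 (0,3):0^3=3 (1,2):1^2=3 -> mex({0, 1, 2, 3}) = 4
G(6) = mex({0, 1, 2, 4}) = 3
G(7) = mex({0, 1, 3, 4, 5}) = 2
G(8) = mex({0, 2, 3, 5, 6}) = 1
G(9) = mex({0, 1, 2, 3, 6, 7}) = 4
G(10) = mex({0, 1, 3, 4, 5, 7}) = 2
G(11) = mex({0, 1, 2, 3, 4, 5}) = 6
G(12) = mex({0, 1, 2, 3, 5, 6, 7}) = 4
G(13) = mex({0, 2, 3, 4, 6, 7}) = 1
G(14) = mex({0, 1, 4, 5, 6, 7}) = 2
G(15) = mex({0, 1, 2, 3, 4, 5, 6}) = 7
G(16) = mex({0, 2, 3, 5, 6, 7}) = 1
G(17) = mex({0, 1, 2, 3, 5, 6, 7}) = 4
G(18) = mex({0, 1, 2, 4, 5, 6}) = 3
G(19) = mex({0, 1, 3, 4, 5, 7}) = 2
G(20) = mex({0, 2, 3, 4, 5, 6, 7}) = 1
G(21) = mex({0, 1, 2, 3, 5, 6, 7}) = 4
G(22) = mex({0, 1, 2, 3, 4, 5, 7}) = 6
G(23) = mex({0, 1, 2, 3, 4, 5, 6}) = 7
G(24) = mex({0, 1, 2, 3, 5, 6, 7}) = 4
G(25) = mex({0, 2, 3, 4, 6, 7}) = 1
G(26) = mex({0, 1, 3, 4, 5, 6, 7}) = 2
G(27) = mex({0, 1, 2, 3, 4, 5, 6, 7}) = 8
G(28) = mex({0, 1, 2, 3, 4, 6, 7, 8}) = 5
G(29) = mex({0, 1, 2, 3, 5, 6, 7, 8, 9}) = 4
G(30) = mex({0, 1, 2, 3, 4, 5, 6, 9, 10}) = 7
G(31) = mex({0, 1, 3, 4, 5, 7, 10, 11}) = 2
G(32) = mex({0, 2, 3, 4, 5, 6, 7, 9, 11}) = 1
G(33) = mex({0, 1, 2, 3, 4, 5, 6, 7, 9, 12}) = 8
G(34) = mex({0, 1, 2, 3, 4, 5, 7, 8, 11, 12}) = 6
G(35) = mex({0, 1, 2, 3, 4, 5, 6, 8, 9, 10, 11}) = 7
G(36) = mex({0, 1, 2, 3, 5, 6, 7, 9, 10}) = 4
G(37) = mex({0, 2, 3, 4, 6, 7, 9, 10, 11, 12}) = 1
G(38) = mex({0, 1, 3, 4, 5, 6, 7, 9, 10, 11, 12}) = 2
G(39) = mex({0, 1, 2, 4, 5, 6, 7, 9, 10, 12, 14}) = 3
G(40) = mex({0, 2, 3, 4, 6, 7, 11, 12, 14}) = 1
G(41) = mex({0, 1, 2, 3, 5, 6, 7, 9, 10, 11, 12}) = 4
G(42) = mex({0, 1, 2, 3, 4, 5, 6, 9, 10}) = 7
G(43) = mex({0, 1, 3, 4, 5, 7, 9, 10, 12, 15}) = 2
Therefore G(43) = 2.

2


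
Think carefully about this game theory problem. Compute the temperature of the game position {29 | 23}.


The game is {29 | 23}, a switch {a | b} with numbers a > b.
Cooling {a | b} by t gives {a - t | b + t}, which stops being hot when a - t = b + t, i.e. at t = (a - b)/2. So the temperature of a switch is (a - b)/2.
Temperature = (Left option - Right option) / 2
= (29 - (23)) / 2
= 6 / 2
= 3

3


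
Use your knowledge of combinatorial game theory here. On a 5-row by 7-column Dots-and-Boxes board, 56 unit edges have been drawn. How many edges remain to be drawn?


Grid: 5 x 7 boxes, i.e. 6 rows and 8 columns of dots.
Horizontal edges: (rows + 1) * cols = 6 * 7 = 42
Vertical edges: rows * (cols + 1) = 5 * 8 = 40
Total edges: 42 + 40 = 82
Edges drawn: 56
Remaining: 82 - 56 = 26

26


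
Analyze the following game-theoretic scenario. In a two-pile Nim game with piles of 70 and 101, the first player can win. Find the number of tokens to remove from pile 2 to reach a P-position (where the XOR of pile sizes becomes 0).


Piles: 70 and 101
Current XOR: 70 XOR 101 = 35 (non-zero, so this is an N-position).
To make the XOR zero, we need to find a move that balances the piles.
For pile 2 (size 101): target = 101 XOR 35 = 70
We reduce pile 2 from 101 to 70.
Tokens removed: 101 - 70 = 31
Verification: 70 XOR 70 = 0

31


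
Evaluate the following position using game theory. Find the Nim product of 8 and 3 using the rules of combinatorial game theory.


Nim multiplication is bilinear over XOR: (u XOR v) * w = (u*w) XOR (v*w).
So we split each operand into its bit components and XOR the pairwise Nim products.
8 = 8 (as XOR of powers of 2).
3 = 1 + 2 (as XOR of powers of 2).
Using the standard Nim-product table on single bits:
  2*2 = 3,   2*4 = 8,   2*8 = 12,
  4*4 = 6,   4*8 = 11,  8*8 = 13,
and  1*x = x (identity), k*l = l*k (commutative).
Pairwise Nim products:
  8 * 1 = 8
  8 * 2 = 12
XOR them: 8 XOR 12 = 4.
Result: 8 * 3 = 4 (in Nim).

4


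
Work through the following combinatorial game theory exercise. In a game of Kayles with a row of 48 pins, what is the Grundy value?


Kayles: a move removes 1 or 2 adjacent pins from a contiguous row.
Removing pins from a row of k leaves two independent rows (a, b) with a + b = k - 1 (one pin) or a + b = k - 2 (two pins); an end removal gives a = 0.
By Sprague-Grundy, G(k) = mex{ G(a) XOR G(b) } over all these splits. G(0) = 0.
G(1): splits (0,0):0^0=0 -> mex({0}) = 1
G(2): splits (0,1):0^1=1 (0,0):0^0=0 -> mex({0, 1}) = 2
G(3): splits (0,2):0^2=2 (1,1):1^1=0 (0,1):0^1=1 -> mex({0, 1, 2}) = 3
G(4): splits (0,3):0^3=3 (1,2):1^2=3 (0,2):0^2=2 (1,1):1^1=0 -> mex({0, 2, 3}) = 1
G(5): splits (0,4):0^1=1 (1,3):1^3=2 (2,2):2^2=0 (0,3):0^3=3 (1,2):1^2=3 -> mex({0, 1, 2, 3}) = 4
G(6) = mex({0, 1, 2, 4}) = 3
G(7) = mex({0, 1, 3, 4, 5}) = 2
G(8) = mex({0, 2, 3, 5, 6}) = 1
G(9) = mex({0, 1, 2, 3, 6, 7}) = 4
G(10) = mex({0, 1, 3, 4, 5, 7}) = 2
G(11) = mex({0, 1, 2, 3, 4, 5}) = 6
G(12) = mex({0, 1, 2, 3, 5, 6, 7}) = 4
G(13) = mex({0, 2, 3, 4, 6, 7}) = 1
G(14) = mex({0, 1, 4, 5, 6, 7}) = 2
G(15) = mex({0, 1, 2, 3, 4, 5, 6}) = 7
G(16) = mex({0, 2, 3, 5, 6, 7}) = 1
G(17) = mex({0, 1, 2, 3, 5, 6, 7}) = 4
G(18) = mex({0, 1, 2, 4, 5, 6}) = 3
G(19) = mex({0, 1, 3, 4, 5, 7}) = 2
G(20) = mex({0, 2, 3, 4, 5, 6, 7}) = 1
G(21) = mex({0, 1, 2, 3, 5, 6, 7}) = 4
G(22) = mex({0, 1, 2, 3, 4, 5, 7}) = 6
G(23) = mex({0, 1, 2, 3, 4, 5, 6}) = 7
G(24) = mex({0, 1, 2, 3, 5, 6, 7}) = 4
G(25) = mex({0, 2, 3, 4, 6, 7}) = 1
G(26) = mex({0, 1, 3, 4, 5, 6, 7}) = 2
G(27) = mex({0, 1, 2, 3, 4, 5, 6, 7}) = 8
G(28) = mex({0, 1, 2, 3, 4, 6, 7, 8}) = 5
G(29) = mex({0, 1, 2, 3, 5, 6, 7, 8, 9}) = 4
G(30) = mex({0, 1, 2, 3, 4, 5, 6, 9, 10}) = 7
G(31) = mex({0, 1, 3, 4, 5, 7, 10, 11}) = 2
G(32) = mex({0, 2, 3, 4, 5, 6, 7, 9, 11}) = 1
G(33) = mex({0, 1, 2, 3, 4, 5, 6, 7, 9, 12}) = 8
G(34) = mex({0, 1, 2, 3, 4, 5, 7, 8, 11, 12}) = 6
G(35) = mex({0, 1, 2, 3, 4, 5, 6, 8, 9, 10, 11}) = 7
G(36) = mex({0, 1, 2, 3, 5, 6, 7, 9, 10}) = 4
G(37) = mex({0, 2, 3, 4, 6, 7, 9, 10, 11, 12}) = 1
G(38) = mex({0, 1, 3, 4, 5, 6, 7, 9, 10, 11, 12}) = 2
G(39) = mex({0, 1, 2, 4, 5, 6, 7, 9, 10, 12, 14}) = 3
G(40) = mex({0, 2, 3, 4, 6, 7, 11, 12, 14}) = 1
G(41) = mex({0, 1, 2, 3, 5, 6, 7, 9, 10, 11, 12}) = 4
G(42) = mex({0, 1, 2, 3, 4, 5, 6, 9, 10}) = 7
G(43) = mex({0, 1, 3, 4, 5, 7, 9, 10, 12, 15}) = 2
G(44) = mex({0, 2, 3, 4, 5, 6, 7, 9, 10, 12, 15}) = 1
G(45) = mex({0, 1, 2, 3, 4, 5, 6, 7, 9, 10, 12, 14}) = 8
G(46) = mex({0, 1, 3, 4, 5, 7, 8, 11, 12, 14}) = 2
G(47) = mex({0, 1, 2, 3, 4, 5, 6, 8, 9, 10, 11, 12}) = 7
G(48) = mex({0, 1, 2, 3, 5, 6, 7, 9, 10}) = 4
Therefore G(48) = 4.

4


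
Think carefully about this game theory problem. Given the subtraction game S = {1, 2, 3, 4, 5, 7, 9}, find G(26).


The subtraction set is S = {1, 2, 3, 4, 5, 7, 9}.
G(k) = mex{ G(k - s) : s in S, s <= k }. We compute iteratively: G(0) = 0.
G(1) = mex({0}) = 1
G(2) = mex({0, 1}) = 2
G(3) = mex({0, 1, 2}) = 3
G(4) = mex({0, 1, 2, 3}) = 4
G(5) = mex({0, 1, 2, 3, 4}) = 5
G(6) = mex({1, 2, 3, 4, 5}) = 0
G(7) = mex({0, 2, 3, 4, 5}) = 1
G(8) = mex({0, 1, 3, 4, 5}) = 2
G(9) = mex({0, 1, 2, 4, 5}) = 3
G(10) = mex({0, 1, 2, 3, 5}) = 4
G(11) = mex({0, 1, 2, 3, 4}) = 5
G(12) = mex({1, 2, 3, 4, 5}) = 0
G(13) = mex({0, 2, 3, 4, 5}) = 1
G(14) = mex({0, 1, 3, 4, 5}) = 2
Observe that G(6)..G(14) = 0, 1, 2, 3, 4, 5, 0, 1, 2 repeats G(0)..G(8) = 0, 1, 2, 3, 4, 5, 0, 1, 2.
For k >= max(S) = 9, G(k) is determined by the previous 9 values G(k-9)..G(k-1); a window of 9 consecutive values has recurred shifted by 6, so by induction G(k + 6) = G(k) for all k >= 0: the sequence is periodic from the start with period 6.
One period: G(0..5) = 0, 1, 2, 3, 4, 5.
26 mod 6 = 2, so G(26) = G(2) = 2.

2


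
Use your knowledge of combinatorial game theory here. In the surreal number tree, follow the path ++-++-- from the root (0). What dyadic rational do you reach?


Sign expansion: ++-++--
Rule: track bounds (lo, hi), initially (-inf, +inf). On '+', the current value becomes lo and we move to the simplest number in (value, hi): value + 1 if hi = +inf, otherwise the midpoint (value + hi)/2. On '-', the current value becomes hi and we move to value - 1 if lo = -inf, otherwise the midpoint (lo + value)/2.
Start at 0.
Step 1: sign = +, move right. Bounds: (0, +inf). Value = 1
Step 2: sign = +, move right. Bounds: (1, +inf). Value = 2
Step 3: sign = -, move left. Bounds: (1, 2). Value = 3/2
Step 4: sign = +, move right. Bounds: (3/2, 2). Value = 7/4
Step 5: sign = +, move right. Bounds: (7/4, 2). Value = 15/8
Step 6: sign = -, move left. Bounds: (7/4, 15/8). Value = 29/16
Step 7: sign = -, move left. Bounds: (7/4, 29/16). Value = 57/32
The surreal number with sign expansion ++-++-- is 57/32.

57/32


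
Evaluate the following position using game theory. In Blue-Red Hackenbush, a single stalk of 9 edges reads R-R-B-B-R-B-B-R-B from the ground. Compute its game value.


Edges (from ground): R-R-B-B-R-B-B-R-B
By Berlekamp's sign-expansion rule, a Blue-Red Hackenbush stalk has the value of the surreal number whose sign sequence is the edge sequence with B -> + and R -> -.
Sign sequence: --++-++-+
Trace the sign expansion in the surreal number tree, starting from 0:
Edge 1: R (sign -) -> bounds (-inf, 0), value = -1
Edge 2: R (sign -) -> bounds (-inf, -1), value = -2
Edge 3: B (sign +) -> bounds (-2, -1), value = -3/2
Edge 4: B (sign +) -> bounds (-3/2, -1), value = -5/4
Edge 5: R (sign -) -> bounds (-3/2, -5/4), value = -11/8
Edge 6: B (sign +) -> bounds (-11/8, -5/4), value = -21/16
Edge 7: B (sign +) -> bounds (-21/16, -5/4), value = -41/32
Edge 8: R (sign -) -> bounds (-21/16, -41/32), value = -83/64
Edge 9: B (sign +) -> bounds (-83/64, -41/32), value = -165/128
Game value = -165/128

-165/128


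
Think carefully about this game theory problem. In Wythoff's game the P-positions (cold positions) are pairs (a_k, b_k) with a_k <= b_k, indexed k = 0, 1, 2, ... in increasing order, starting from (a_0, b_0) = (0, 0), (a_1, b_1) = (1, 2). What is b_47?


By Wythoff's theorem, a_k = floor(k * phi) and b_k = floor(k * phi^2) = a_k + k, where phi = (1 + sqrt(5))/2 is the golden ratio.
phi = (1 + sqrt(5))/2 = 1.618034
phi^2 = phi + 1 = 2.618034
k = 47
k * phi^2 = 47 * 2.618034 = 123.047597
b_47 = floor(k * phi^2) = 123 (check: a_47 + k = 76 + 47 = 123)

123


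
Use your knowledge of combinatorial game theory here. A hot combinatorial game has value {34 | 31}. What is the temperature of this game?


The game is {34 | 31}, a switch {a | b} with numbers a > b.
Cooling {a | b} by t gives {a - t | b + t}, which stops being hot when a - t = b + t, i.e. at t = (a - b)/2. So the temperature of a switch is (a - b)/2.
Temperature = (Left option - Right option) / 2
= (34 - (31)) / 2
= 3 / 2
= 3/2

3/2


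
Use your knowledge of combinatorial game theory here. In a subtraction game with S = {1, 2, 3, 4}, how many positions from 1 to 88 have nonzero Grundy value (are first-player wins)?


Subtraction set S = {1, 2, 3, 4}, so G(n) = n mod 5.
G(n) = 0 when n is a multiple of 5.
Multiples of 5 in [1, 88]: 17
N-positions (nonzero Grundy) = 88 - 17 = 71

71


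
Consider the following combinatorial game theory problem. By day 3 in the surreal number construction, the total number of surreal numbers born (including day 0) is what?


Day 0: {|} = 0 is born. Count = 1.
Day n: the number of surreal numbers born by day n is 2^(n+1) - 1.
By day 0: 2^1 - 1 = 1
By day 1: 2^2 - 1 = 3
By day 2: 2^3 - 1 = 7
By day 3: 2^4 - 1 = 15
By day 3: 15 surreal numbers.

15


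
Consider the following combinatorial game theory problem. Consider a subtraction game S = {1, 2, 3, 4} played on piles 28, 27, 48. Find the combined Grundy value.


Subtraction set: {1, 2, 3, 4}
For this subtraction set, G(n) = n mod 5 (period = max + 1 = 5).
Pile 1 (size 28): G(28) = 28 mod 5 = 3
Pile 2 (size 27): G(27) = 27 mod 5 = 2
Pile 3 (size 48): G(48) = 48 mod 5 = 3
Total Grundy value = XOR of all: 3 XOR 2 XOR 3 = 2

2


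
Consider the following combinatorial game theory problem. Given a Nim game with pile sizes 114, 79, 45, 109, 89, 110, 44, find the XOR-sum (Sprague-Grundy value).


We need the XOR (exclusive or) of all pile sizes.
After XOR-ing pile 1 (size 114): 0 XOR 114 = 114
After XOR-ing pile 2 (size 79): 114 XOR 79 = 61
After XOR-ing pile 3 (size 45): 61 XOR 45 = 16
After XOR-ing pile 4 (size 109): 16 XOR 109 = 125
After XOR-ing pile 5 (size 89): 125 XOR 89 = 36
After XOR-ing pile 6 (size 110): 36 XOR 110 = 74
After XOR-ing pile 7 (size 44): 74 XOR 44 = 102
The Nim-value of this position is 102.

102


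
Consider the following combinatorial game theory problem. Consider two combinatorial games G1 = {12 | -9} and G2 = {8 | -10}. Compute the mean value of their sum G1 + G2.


G1 = {12 | -9}, G2 = {8 | -10}
Each is a switch {a | b} with numbers a > b; its mean value is (a + b)/2, and mean value is additive over game sums: m(G1 + G2) = m(G1) + m(G2).
Mean of G1 = (12 + (-9))/2 = 3/2 = 3/2
Mean of G2 = (8 + (-10))/2 = -2/2 = -1
Mean of G1 + G2 = 3/2 + -1 = 1/2

1/2


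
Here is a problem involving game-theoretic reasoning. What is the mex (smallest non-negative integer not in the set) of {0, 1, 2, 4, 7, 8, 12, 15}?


Set = {0, 1, 2, 4, 7, 8, 12, 15}
0 is in the set.
1 is in the set.
2 is in the set.
3 is NOT in the set. This is the mex.
mex = 3

3


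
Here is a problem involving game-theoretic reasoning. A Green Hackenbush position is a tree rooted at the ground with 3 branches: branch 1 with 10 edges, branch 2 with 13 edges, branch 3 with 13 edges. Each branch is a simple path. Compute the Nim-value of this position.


The tree has 3 branches from the ground vertex.
In Green Hackenbush, the Nim-value of a simple path of length k is k.
Branch 1: length 10, Nim-value = 10
Branch 2: length 13, Nim-value = 13
Branch 3: length 13, Nim-value = 13
Total Nim-value = XOR of all branch values:
0 XOR 10 = 10
10 XOR 13 = 7
7 XOR 13 = 10
Nim-value of the tree = 10

10


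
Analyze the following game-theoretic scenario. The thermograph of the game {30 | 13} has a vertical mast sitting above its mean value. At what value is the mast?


Game = {30 | 13}, a switch {a | b} with numbers a > b.
Its thermograph has left wall a - t and right wall b + t, which meet at t = (a - b)/2, where both equal (a + b)/2. So the mast (mean value) is at (a + b)/2.
Mean = (30 + (13))/2 = 43/2 = 43/2

43/2


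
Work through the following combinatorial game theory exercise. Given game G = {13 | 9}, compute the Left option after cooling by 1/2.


Original game: {13 | 9} (a switch {a | b} with a > b).
Cooling by t (for t below the temperature (a - b)/2 = 2) taxes each move by t: {a | b} cooled by t is {a - t | b + t}.
Cooling amount: t = 1/2
Cooled Left option: 13 - 1/2 = 25/2
Cooled Right option: 9 + 1/2 = 19/2
Cooled game: {25/2 | 19/2}
Left option = 25/2

25/2


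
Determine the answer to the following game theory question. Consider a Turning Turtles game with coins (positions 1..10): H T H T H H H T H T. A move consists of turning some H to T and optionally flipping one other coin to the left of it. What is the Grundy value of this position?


Coins: H T H T H H H T H T
Key fact: a single head at position k behaves exactly like a Nim heap of size k (turning it to T and optionally flipping a coin at j < k corresponds to moving the heap from k to j, or to 0), and heads combine as a disjunctive sum (two heads at the same place would cancel, matching j XOR j = 0). So the Nim-value is the XOR of the 1-indexed positions of the heads.
Face-up positions (1-indexed): [1, 3, 5, 6, 7, 9]
XOR 0 with 1: 0 XOR 1 = 1
XOR 1 with 3: 1 XOR 3 = 2
XOR 2 with 5: 2 XOR 5 = 7
XOR 7 with 6: 7 XOR 6 = 1
XOR 1 with 7: 1 XOR 7 = 6
XOR 6 with 9: 6 XOR 9 = 15
Nim-value = 15

15


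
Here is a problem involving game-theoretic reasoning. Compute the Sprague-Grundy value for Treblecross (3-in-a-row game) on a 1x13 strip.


Treblecross: place X on empty cells; 3-in-a-row wins.
Playing within two cells of an existing X lets the opponent win at once, so sensible play treats the cells i-2..i+2 around each X as dead. The player left with no safe cell loses, so this is a normal-play take-away game on strips of safe cells.
Placing X at cell i (0-indexed) of a strip of k safe cells leaves independent strips of sizes max(0, i-2) and max(0, k-i-3). Hence G(k) = mex{ G(max(0,i-2)) XOR G(max(0,k-i-3)) : 0 <= i < k }, with G(0) = 0.
G(1): splits (0,0):0^0=0 -> mex({0}) = 1
G(2): splits (0,0):0^0=0 -> mex({0}) = 1
G(3): splits (0,0):0^0=0 -> mex({0}) = 1
G(4): splits (0,1):0^1=1 (0,0):0^0=0 -> mex({0, 1}) = 2
G(5): splits (0,2):0^1=1 (0,1):0^1=1 (0,0):0^0=0 -> mex({0, 1}) = 2
G(6) = mex({1}) = 0
G(7) = mex({0, 1, 2}) = 3
G(8) = mex({0, 1, 2}) = 3
G(9) = mex({0, 2}) = 1
G(10) = mex({0, 2, 3}) = 1
G(11) = mex({0, 3}) = 1
G(12) = mex({1, 3}) = 0
G(13) = mex({0, 1, 2, 3}) = 4
Therefore G(13) = 4.

4


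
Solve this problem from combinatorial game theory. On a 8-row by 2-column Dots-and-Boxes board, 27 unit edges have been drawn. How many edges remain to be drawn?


Grid: 8 x 2 boxes, i.e. 9 rows and 3 columns of dots.
Horizontal edges: (rows + 1) * cols = 9 * 2 = 18
Vertical edges: rows * (cols + 1) = 8 * 3 = 24
Total edges: 18 + 24 = 42
Edges drawn: 27
Remaining: 42 - 27 = 15

15


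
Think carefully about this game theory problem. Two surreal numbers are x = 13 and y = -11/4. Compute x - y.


x = 13, y = -11/4
Converting to common denominator: 4
x = 52/4, y = -11/4
x - y = 13 - -11/4 = 63/4

63/4


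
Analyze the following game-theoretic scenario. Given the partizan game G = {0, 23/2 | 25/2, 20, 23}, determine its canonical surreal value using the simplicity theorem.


Left options: {0, 23/2}, max = 23/2
Right options: {25/2, 20, 23}, min = 25/2
All options are numbers and max(Left) < min(Right), so by the simplicity theorem the value is the simplest (earliest-born) number strictly between 23/2 and 25/2.
The only integer strictly between 23/2 and 25/2 is 12.
No non-integer in the interval can be simpler: if x is a non-integer in the interval, then floor(x) or ceil(x) also lies in the interval (the interval contains an integer), and both are proper prefixes of x's sign expansion, i.e. born earlier. So the game value is 12.
Game value = 12

12


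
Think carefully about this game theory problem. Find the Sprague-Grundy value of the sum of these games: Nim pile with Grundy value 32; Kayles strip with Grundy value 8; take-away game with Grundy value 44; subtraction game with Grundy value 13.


By the Sprague-Grundy theorem, the Grundy value of a sum of games is the XOR of individual Grundy values.
Nim pile: Grundy value = 32. Running XOR: 0 XOR 32 = 32
Kayles strip: Grundy value = 8. Running XOR: 32 XOR 8 = 40
take-away game: Grundy value = 44. Running XOR: 40 XOR 44 = 4
subtraction game: Grundy value = 13. Running XOR: 4 XOR 13 = 9
The combined Grundy value is 9.

9


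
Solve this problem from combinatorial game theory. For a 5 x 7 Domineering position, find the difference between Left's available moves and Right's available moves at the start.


Board is 5 x 7 (rows x cols).
Left (vertical) placements: (rows-1) * cols = 4 * 7 = 28
Right (horizontal) placements: rows * (cols-1) = 5 * 6 = 30
Advantage = Left - Right = 28 - 30 = -2

-2
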